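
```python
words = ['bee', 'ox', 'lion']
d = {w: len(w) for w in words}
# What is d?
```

{'bee': 3, 'ox': 2, 'lion': 4}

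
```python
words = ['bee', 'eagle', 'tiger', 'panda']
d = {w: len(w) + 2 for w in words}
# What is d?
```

{'bee': 5, 'eagle': 7, 'tiger': 7, 'panda': 7}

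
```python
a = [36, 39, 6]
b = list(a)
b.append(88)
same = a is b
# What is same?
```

After line 1: a = [36, 39, 6]
After line 2 (b = list(a) is a shallow copy, new object): a = [36, 39, 6], b = [36, 39, 6]
After line 3 (append only mutates b): a = [36, 39, 6], b = [36, 39, 6, 88]
After line 4 (same = a is b; different objects -> False): same = False

False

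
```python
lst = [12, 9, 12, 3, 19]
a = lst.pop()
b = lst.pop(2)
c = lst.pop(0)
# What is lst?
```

After line 1: lst = [12, 9, 12, 3, 19]
After line 2 (pop() -> a = 19): lst = [12, 9, 12, 3]
After line 3 (pop(2) -> b = 12): lst = [12, 9, 3]
After line 4 (pop(0) -> c = 12): lst = [9, 3]

[9, 3]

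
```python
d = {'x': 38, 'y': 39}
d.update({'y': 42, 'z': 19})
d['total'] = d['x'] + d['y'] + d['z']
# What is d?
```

After line 1: d = {'x': 38, 'y': 39}
After line 2 (y overwritten, z added): d = {'x': 38, 'y': 42, 'z': 19}
After line 3 (total = 38 + 42 + 19 = 99): d = {'x': 38, 'y': 42, 'z': 19, 'total': 99}

{'x': 38, 'y': 42, 'z': 19, 'total': 99}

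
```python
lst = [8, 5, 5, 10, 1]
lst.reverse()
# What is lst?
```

[1, 10, 5, 5, 8]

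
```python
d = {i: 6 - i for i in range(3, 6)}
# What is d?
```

{3: 3, 4: 2, 5: 1}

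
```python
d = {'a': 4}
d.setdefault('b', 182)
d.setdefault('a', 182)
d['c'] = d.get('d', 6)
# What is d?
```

After line 1: d = {'a': 4}
After line 2 (setdefault adds 'b'=182): d = {'a': 4, 'b': 182}
After line 3 (setdefault 'a' no-op, already exists): d = {'a': 4, 'b': 182}
After line 4 (get('d', 6) returns default since 'd' not in d): d = {'a': 4, 'b': 182, 'c': 6}

{'a': 4, 'b': 182, 'c': 6}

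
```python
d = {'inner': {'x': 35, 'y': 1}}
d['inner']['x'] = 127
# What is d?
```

After line 1: d = {'inner': {'x': 35, 'y': 1}}
After line 2 (inner x overwritten): d = {'inner': {'x': 127, 'y': 1}}

{'inner': {'x': 127, 'y': 1}}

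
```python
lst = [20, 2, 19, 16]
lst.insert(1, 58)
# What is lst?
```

[20, 58, 2, 19, 16]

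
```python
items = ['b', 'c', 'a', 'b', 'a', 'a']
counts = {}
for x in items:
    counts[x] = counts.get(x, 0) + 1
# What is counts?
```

Initial: counts = {}, items = ['b', 'c', 'a', 'b', 'a', 'a']
See 'b': counts = {'b': 1}
See 'c': counts = {'b': 1, 'c': 1}
See 'a': counts = {'b': 1, 'c': 1, 'a': 1}
See 'b': counts = {'b': 2, 'c': 1, 'a': 1}
See 'a': counts = {'b': 2, 'c': 1, 'a': 2}
See 'a': counts = {'b': 2, 'c': 1, 'a': 3}

{'b': 2, 'c': 1, 'a': 3}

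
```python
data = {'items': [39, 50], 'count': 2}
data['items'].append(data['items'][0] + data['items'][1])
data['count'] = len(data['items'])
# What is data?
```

After line 1: data = {'items': [39, 50], 'count': 2}
After line 2 (append 39 + 50 = 89): data = {'items': [39, 50, 89], 'count': 2}
After line 3 (count = len(items) = 3): data = {'items': [39, 50, 89], 'count': 3}

{'items': [39, 50, 89], 'count': 3}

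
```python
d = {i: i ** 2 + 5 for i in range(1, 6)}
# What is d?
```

{1: 6, 2: 9, 3: 14, 4: 21, 5: 30}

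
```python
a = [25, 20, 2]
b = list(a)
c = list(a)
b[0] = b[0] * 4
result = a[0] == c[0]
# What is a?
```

After line 1: a = [25, 20, 2]
After line 2 (b = list(a), copy): a = [25, 20, 2], b = [25, 20, 2]
After line 3 (c = list(a) is a copy, new object): c = [25, 20, 2]
After line 4 (b[0] = 25 * 4 = 100; only b mutates (copy)): a = [25, 20, 2], b = [100, 20, 2], c = [25, 20, 2]
After line 5 (a[0] = 25, c[0] = 25; result = True)

[25, 20, 2]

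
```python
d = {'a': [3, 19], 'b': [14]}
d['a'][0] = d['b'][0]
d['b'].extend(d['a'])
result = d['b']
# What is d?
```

After line 1: d = {'a': [3, 19], 'b': [14]}
After line 2 (a[0] = b[0] = 14): d = {'a': [14, 19], 'b': [14]}
After line 3 (b.extend(a) appends [14, 19]): d = {'a': [14, 19], 'b': [14, 14, 19]}
After line 4: result = d['b'] = [14, 14, 19]

{'a': [14, 19], 'b': [14, 14, 19]}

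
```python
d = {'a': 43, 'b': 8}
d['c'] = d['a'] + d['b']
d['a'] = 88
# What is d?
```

After line 1: d = {'a': 43, 'b': 8}
After line 2 (d['c'] = 43 + 8): d = {'a': 43, 'b': 8, 'c': 51}
After line 3: d = {'a': 88, 'b': 8, 'c': 51}

{'a': 88, 'b': 8, 'c': 51}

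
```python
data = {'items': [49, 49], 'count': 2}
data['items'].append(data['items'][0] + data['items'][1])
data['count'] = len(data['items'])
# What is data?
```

After line 1: data = {'items': [49, 49], 'count': 2}
After line 2 (append 49 + 49 = 98): data = {'items': [49, 49, 98], 'count': 2}
After line 3 (count = len(items) = 3): data = {'items': [49, 49, 98], 'count': 3}

{'items': [49, 49, 98], 'count': 3}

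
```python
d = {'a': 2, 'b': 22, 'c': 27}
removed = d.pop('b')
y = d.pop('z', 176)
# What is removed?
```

After line 1: d = {'a': 2, 'b': 22, 'c': 27}
After line 2 (pop 'b' returns 22): d = {'a': 2, 'c': 27}, removed = 22
After line 3 (pop 'z' missing, returns default 176): d = {'a': 2, 'c': 27}, y = 176

22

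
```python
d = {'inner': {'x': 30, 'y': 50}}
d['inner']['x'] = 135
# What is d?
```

After line 1: d = {'inner': {'x': 30, 'y': 50}}
After line 2 (inner x overwritten): d = {'inner': {'x': 135, 'y': 50}}

{'inner': {'x': 135, 'y': 50}}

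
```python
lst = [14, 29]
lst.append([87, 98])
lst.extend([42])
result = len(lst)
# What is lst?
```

After line 1: lst = [14, 29]
After line 2 (append adds [87, 98] as single element): lst = [14, 29, [87, 98]]
After line 3 (extend unpacks [42], adds 42): lst = [14, 29, [87, 98], 42]
After line 4: result = len(lst) = 4

[14, 29, [87, 98], 42]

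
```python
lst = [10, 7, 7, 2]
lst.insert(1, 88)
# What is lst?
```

[10, 88, 7, 7, 2]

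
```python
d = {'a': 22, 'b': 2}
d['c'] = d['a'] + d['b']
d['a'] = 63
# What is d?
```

After line 1: d = {'a': 22, 'b': 2}
After line 2 (d['c'] = 22 + 2): d = {'a': 22, 'b': 2, 'c': 24}
After line 3: d = {'a': 63, 'b': 2, 'c': 24}

{'a': 63, 'b': 2, 'c': 24}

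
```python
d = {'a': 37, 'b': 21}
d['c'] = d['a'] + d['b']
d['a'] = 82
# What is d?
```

After line 1: d = {'a': 37, 'b': 21}
After line 2 (d['c'] = 37 + 21): d = {'a': 37, 'b': 21, 'c': 58}
After line 3: d = {'a': 82, 'b': 21, 'c': 58}

{'a': 82, 'b': 21, 'c': 58}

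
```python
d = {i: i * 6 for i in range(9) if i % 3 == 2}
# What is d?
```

{2: 12, 5: 30, 8: 48}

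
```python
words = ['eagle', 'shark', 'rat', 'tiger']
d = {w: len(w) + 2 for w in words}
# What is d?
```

{'eagle': 7, 'shark': 7, 'rat': 5, 'tiger': 7}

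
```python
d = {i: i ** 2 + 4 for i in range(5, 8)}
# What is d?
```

{5: 29, 6: 40, 7: 53}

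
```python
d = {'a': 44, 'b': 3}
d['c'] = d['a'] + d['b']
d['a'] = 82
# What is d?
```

After line 1: d = {'a': 44, 'b': 3}
After line 2 (d['c'] = 44 + 3): d = {'a': 44, 'b': 3, 'c': 47}
After line 3: d = {'a': 82, 'b': 3, 'c': 47}

{'a': 82, 'b': 3, 'c': 47}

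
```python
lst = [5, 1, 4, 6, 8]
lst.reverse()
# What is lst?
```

[8, 6, 4, 1, 5]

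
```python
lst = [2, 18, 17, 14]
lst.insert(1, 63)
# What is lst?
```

[2, 63, 18, 17, 14]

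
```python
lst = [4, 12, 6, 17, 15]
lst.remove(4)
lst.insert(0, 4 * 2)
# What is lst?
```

After line 1: lst = [4, 12, 6, 17, 15]
After line 2 (remove first 4): lst = [12, 6, 17, 15]
After line 3 (insert 8 at index 0): lst = [8, 12, 6, 17, 15]

[8, 12, 6, 17, 15]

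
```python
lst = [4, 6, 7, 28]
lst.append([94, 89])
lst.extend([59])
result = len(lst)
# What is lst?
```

After line 1: lst = [4, 6, 7, 28]
After line 2 (append adds [94, 89] as single element): lst = [4, 6, 7, 28, [94, 89]]
After line 3 (extend unpacks [59], adds 59): lst = [4, 6, 7, 28, [94, 89], 59]
After line 4: result = len(lst) = 6

[4, 6, 7, 28, [94, 89], 59]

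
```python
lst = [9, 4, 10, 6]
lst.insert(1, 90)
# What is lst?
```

[9, 90, 4, 10, 6]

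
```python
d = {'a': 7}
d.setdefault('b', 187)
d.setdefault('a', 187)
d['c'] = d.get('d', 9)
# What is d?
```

After line 1: d = {'a': 7}
After line 2 (setdefault adds 'b'=187): d = {'a': 7, 'b': 187}
After line 3 (setdefault 'a' no-op, already exists): d = {'a': 7, 'b': 187}
After line 4 (get('d', 9) returns default since 'd' not in d): d = {'a': 7, 'b': 187, 'c': 9}

{'a': 7, 'b': 187, 'c': 9}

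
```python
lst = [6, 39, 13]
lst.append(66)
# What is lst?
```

[6, 39, 13, 66]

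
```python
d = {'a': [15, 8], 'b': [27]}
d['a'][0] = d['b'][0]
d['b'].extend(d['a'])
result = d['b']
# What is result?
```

After line 1: d = {'a': [15, 8], 'b': [27]}
After line 2 (a[0] = b[0] = 27): d = {'a': [27, 8], 'b': [27]}
After line 3 (b.extend(a) appends [27, 8]): d = {'a': [27, 8], 'b': [27, 27, 8]}
After line 4: result = d['b'] = [27, 27, 8]

[27, 27, 8]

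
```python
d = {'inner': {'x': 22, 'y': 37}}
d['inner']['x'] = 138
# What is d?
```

After line 1: d = {'inner': {'x': 22, 'y': 37}}
After line 2 (inner x overwritten): d = {'inner': {'x': 138, 'y': 37}}

{'inner': {'x': 138, 'y': 37}}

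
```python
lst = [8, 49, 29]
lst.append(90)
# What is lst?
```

[8, 49, 29, 90]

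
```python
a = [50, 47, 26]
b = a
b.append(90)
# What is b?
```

After line 1: a = [50, 47, 26]
After line 2 (b = a is an alias, same object): a = [50, 47, 26], b = [50, 47, 26]
After line 3 (b.append mutates the shared list): a = [50, 47, 26, 90], b = [50, 47, 26, 90]

[50, 47, 26, 90]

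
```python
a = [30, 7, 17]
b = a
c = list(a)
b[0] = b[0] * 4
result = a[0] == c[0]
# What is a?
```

After line 1: a = [30, 7, 17]
After line 2 (b = a, alias): a = [30, 7, 17], b = [30, 7, 17]
After line 3 (c = list(a) is a copy, new object): c = [30, 7, 17]
After line 4 (b[0] = 30 * 4 = 120; mutates shared a/b): a = b = [120, 7, 17], c = [30, 7, 17]
After line 5 (a[0] = 120, c[0] = 30; result = False)

[120, 7, 17]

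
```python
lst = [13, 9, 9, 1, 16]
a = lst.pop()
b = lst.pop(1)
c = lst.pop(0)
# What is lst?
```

After line 1: lst = [13, 9, 9, 1, 16]
After line 2 (pop() -> a = 16): lst = [13, 9, 9, 1]
After line 3 (pop(1) -> b = 9): lst = [13, 9, 1]
After line 4 (pop(0) -> c = 13): lst = [9, 1]

[9, 1]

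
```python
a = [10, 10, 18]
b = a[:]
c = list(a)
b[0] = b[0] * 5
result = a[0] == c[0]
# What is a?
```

After line 1: a = [10, 10, 18]
After line 2 (b = a[:], copy): a = [10, 10, 18], b = [10, 10, 18]
After line 3 (c = list(a) is a copy, new object): c = [10, 10, 18]
After line 4 (b[0] = 10 * 5 = 50; only b mutates (copy)): a = [10, 10, 18], b = [50, 10, 18], c = [10, 10, 18]
After line 5 (a[0] = 10, c[0] = 10; result = True)

[10, 10, 18]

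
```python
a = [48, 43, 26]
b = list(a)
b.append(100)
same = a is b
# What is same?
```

After line 1: a = [48, 43, 26]
After line 2 (b = list(a) is a shallow copy, new object): a = [48, 43, 26], b = [48, 43, 26]
After line 3 (append only mutates b): a = [48, 43, 26], b = [48, 43, 26, 100]
After line 4 (same = a is b; different objects -> False): same = False

False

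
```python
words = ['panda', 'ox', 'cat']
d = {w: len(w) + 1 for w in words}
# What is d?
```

{'panda': 6, 'ox': 3, 'cat': 4}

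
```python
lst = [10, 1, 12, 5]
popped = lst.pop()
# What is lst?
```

[10, 1, 12]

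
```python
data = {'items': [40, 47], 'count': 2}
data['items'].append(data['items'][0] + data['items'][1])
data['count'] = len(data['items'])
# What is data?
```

After line 1: data = {'items': [40, 47], 'count': 2}
After line 2 (append 40 + 47 = 87): data = {'items': [40, 47, 87], 'count': 2}
After line 3 (count = len(items) = 3): data = {'items': [40, 47, 87], 'count': 3}

{'items': [40, 47, 87], 'count': 3}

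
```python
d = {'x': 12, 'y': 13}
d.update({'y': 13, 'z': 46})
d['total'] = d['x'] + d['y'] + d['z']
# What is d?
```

After line 1: d = {'x': 12, 'y': 13}
After line 2 (y overwritten, z added): d = {'x': 12, 'y': 13, 'z': 46}
After line 3 (total = 12 + 13 + 46 = 71): d = {'x': 12, 'y': 13, 'z': 46, 'total': 71}

{'x': 12, 'y': 13, 'z': 46, 'total': 71}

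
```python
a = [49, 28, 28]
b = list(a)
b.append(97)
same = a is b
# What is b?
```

After line 1: a = [49, 28, 28]
After line 2 (b = list(a) is a shallow copy, new object): a = [49, 28, 28], b = [49, 28, 28]
After line 3 (append only mutates b): a = [49, 28, 28], b = [49, 28, 28, 97]
After line 4 (same = a is b; different objects -> False): same = False

[49, 28, 28, 97]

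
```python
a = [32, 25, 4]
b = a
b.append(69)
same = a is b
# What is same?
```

After line 1: a = [32, 25, 4]
After line 2 (b = a is an alias, same object): a = [32, 25, 4], b = [32, 25, 4]
After line 3 (b.append mutates the shared list): a = [32, 25, 4, 69], b = [32, 25, 4, 69]
After line 4 (same = a is b; same object -> True): same = True

True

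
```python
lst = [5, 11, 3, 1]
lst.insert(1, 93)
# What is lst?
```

[5, 93, 11, 3, 1]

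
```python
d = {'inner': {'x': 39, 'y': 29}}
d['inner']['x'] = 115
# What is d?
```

After line 1: d = {'inner': {'x': 39, 'y': 29}}
After line 2 (inner x overwritten): d = {'inner': {'x': 115, 'y': 29}}

{'inner': {'x': 115, 'y': 29}}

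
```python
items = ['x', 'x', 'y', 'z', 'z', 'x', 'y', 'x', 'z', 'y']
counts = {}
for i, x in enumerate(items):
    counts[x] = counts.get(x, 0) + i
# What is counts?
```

Initial: counts = {}, items = ['x', 'x', 'y', 'z', 'z', 'x', 'y', 'x', 'z', 'y']
i=0, x='x': counts = {'x': 0}
i=1, x='x': counts = {'x': 1}
i=2, x='y': counts = {'x': 1, 'y': 2}
i=3, x='z': counts = {'x': 1, 'y': 2, 'z': 3}
i=4, x='z': counts = {'x': 1, 'y': 2, 'z': 7}
i=5, x='x': counts = {'x': 6, 'y': 2, 'z': 7}
i=6, x='y': counts = {'x': 6, 'y': 8, 'z': 7}
i=7, x='x': counts = {'x': 13, 'y': 8, 'z': 7}
i=8, x='z': counts = {'x': 13, 'y': 8, 'z': 15}
i=9, x='y': counts = {'x': 13, 'y': 17, 'z': 15}

{'x': 13, 'y': 17, 'z': 15}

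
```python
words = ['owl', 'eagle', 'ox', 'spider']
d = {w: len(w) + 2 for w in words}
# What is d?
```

{'owl': 5, 'eagle': 7, 'ox': 4, 'spider': 8}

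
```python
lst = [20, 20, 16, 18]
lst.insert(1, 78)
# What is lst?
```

[20, 78, 20, 16, 18]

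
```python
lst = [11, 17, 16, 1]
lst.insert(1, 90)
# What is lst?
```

[11, 90, 17, 16, 1]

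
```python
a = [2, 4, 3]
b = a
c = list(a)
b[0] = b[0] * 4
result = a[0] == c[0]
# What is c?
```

After line 1: a = [2, 4, 3]
After line 2 (b = a, alias): a = [2, 4, 3], b = [2, 4, 3]
After line 3 (c = list(a) is a copy, new object): c = [2, 4, 3]
After line 4 (b[0] = 2 * 4 = 8; mutates shared a/b): a = b = [8, 4, 3], c = [2, 4, 3]
After line 5 (a[0] = 8, c[0] = 2; result = False)

[2, 4, 3]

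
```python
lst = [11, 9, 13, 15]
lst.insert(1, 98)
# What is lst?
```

[11, 98, 9, 13, 15]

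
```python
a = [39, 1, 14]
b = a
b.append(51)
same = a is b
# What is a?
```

After line 1: a = [39, 1, 14]
After line 2 (b = a is an alias, same object): a = [39, 1, 14], b = [39, 1, 14]
After line 3 (b.append mutates the shared list): a = [39, 1, 14, 51], b = [39, 1, 14, 51]
After line 4 (same = a is b; same object -> True): same = True

[39, 1, 14, 51]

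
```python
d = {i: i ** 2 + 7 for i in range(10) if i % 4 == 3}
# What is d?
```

{3: 16, 7: 56}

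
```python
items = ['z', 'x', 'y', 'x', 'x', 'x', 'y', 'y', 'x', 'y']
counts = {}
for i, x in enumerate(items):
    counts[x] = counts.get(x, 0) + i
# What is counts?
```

Initial: counts = {}, items = ['z', 'x', 'y', 'x', 'x', 'x', 'y', 'y', 'x', 'y']
i=0, x='z': counts = {'z': 0}
i=1, x='x': counts = {'z': 0, 'x': 1}
i=2, x='y': counts = {'z': 0, 'x': 1, 'y': 2}
i=3, x='x': counts = {'z': 0, 'x': 4, 'y': 2}
i=4, x='x': counts = {'z': 0, 'x': 8, 'y': 2}
i=5, x='x': counts = {'z': 0, 'x': 13, 'y': 2}
i=6, x='y': counts = {'z': 0, 'x': 13, 'y': 8}
i=7, x='y': counts = {'z': 0, 'x': 13, 'y': 15}
i=8, x='x': counts = {'z': 0, 'x': 21, 'y': 15}
i=9, x='y': counts = {'z': 0, 'x': 21, 'y': 24}

{'z': 0, 'x': 21, 'y': 24}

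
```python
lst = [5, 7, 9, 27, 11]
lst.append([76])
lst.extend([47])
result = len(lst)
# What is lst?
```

After line 1: lst = [5, 7, 9, 27, 11]
After line 2 (append adds [76] as single element): lst = [5, 7, 9, 27, 11, [76]]
After line 3 (extend unpacks [47], adds 47): lst = [5, 7, 9, 27, 11, [76], 47]
After line 4: result = len(lst) = 7

[5, 7, 9, 27, 11, [76], 47]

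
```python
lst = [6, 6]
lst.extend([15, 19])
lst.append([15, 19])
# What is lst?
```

After line 1: lst = [6, 6]
After line 2 (extend unpacks [15, 19]): lst = [6, 6, 15, 19]
After line 3 (append adds [15, 19] as single element): lst = [6, 6, 15, 19, [15, 19]]

[6, 6, 15, 19, [15, 19]]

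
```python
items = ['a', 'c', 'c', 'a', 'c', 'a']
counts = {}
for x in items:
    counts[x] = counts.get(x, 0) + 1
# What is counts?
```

Initial: counts = {}, items = ['a', 'c', 'c', 'a', 'c', 'a']
See 'a': counts = {'a': 1}
See 'c': counts = {'a': 1, 'c': 1}
See 'c': counts = {'a': 1, 'c': 2}
See 'a': counts = {'a': 2, 'c': 2}
See 'c': counts = {'a': 2, 'c': 3}
See 'a': counts = {'a': 3, 'c': 3}

{'a': 3, 'c': 3}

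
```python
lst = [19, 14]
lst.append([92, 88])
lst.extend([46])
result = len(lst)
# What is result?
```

After line 1: lst = [19, 14]
After line 2 (append adds [92, 88] as single element): lst = [19, 14, [92, 88]]
After line 3 (extend unpacks [46], adds 46): lst = [19, 14, [92, 88], 46]
After line 4: result = len(lst) = 4

4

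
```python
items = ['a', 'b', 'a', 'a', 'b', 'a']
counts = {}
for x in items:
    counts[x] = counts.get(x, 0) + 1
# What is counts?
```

Initial: counts = {}, items = ['a', 'b', 'a', 'a', 'b', 'a']
See 'a': counts = {'a': 1}
See 'b': counts = {'a': 1, 'b': 1}
See 'a': counts = {'a': 2, 'b': 1}
See 'a': counts = {'a': 3, 'b': 1}
See 'b': counts = {'a': 3, 'b': 2}
See 'a': counts = {'a': 4, 'b': 2}

{'a': 4, 'b': 2}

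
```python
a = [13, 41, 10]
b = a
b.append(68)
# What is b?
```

After line 1: a = [13, 41, 10]
After line 2 (b = a is an alias, same object): a = [13, 41, 10], b = [13, 41, 10]
After line 3 (b.append mutates the shared list): a = [13, 41, 10, 68], b = [13, 41, 10, 68]

[13, 41, 10, 68]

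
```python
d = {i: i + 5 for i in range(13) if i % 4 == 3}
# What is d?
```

{3: 8, 7: 12, 11: 16}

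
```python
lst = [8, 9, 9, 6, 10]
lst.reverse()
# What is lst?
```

[10, 6, 9, 9, 8]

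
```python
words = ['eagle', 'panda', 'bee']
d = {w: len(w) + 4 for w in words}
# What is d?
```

{'eagle': 9, 'panda': 9, 'bee': 7}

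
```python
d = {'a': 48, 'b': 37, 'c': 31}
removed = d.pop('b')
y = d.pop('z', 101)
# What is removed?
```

After line 1: d = {'a': 48, 'b': 37, 'c': 31}
After line 2 (pop 'b' returns 37): d = {'a': 48, 'c': 31}, removed = 37
After line 3 (pop 'z' missing, returns default 101): d = {'a': 48, 'c': 31}, y = 101

37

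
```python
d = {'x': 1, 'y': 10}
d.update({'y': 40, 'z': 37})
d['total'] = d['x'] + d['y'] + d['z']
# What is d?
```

After line 1: d = {'x': 1, 'y': 10}
After line 2 (y overwritten, z added): d = {'x': 1, 'y': 40, 'z': 37}
After line 3 (total = 1 + 40 + 37 = 78): d = {'x': 1, 'y': 40, 'z': 37, 'total': 78}

{'x': 1, 'y': 40, 'z': 37, 'total': 78}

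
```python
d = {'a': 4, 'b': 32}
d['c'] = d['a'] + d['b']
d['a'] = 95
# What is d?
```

After line 1: d = {'a': 4, 'b': 32}
After line 2 (d['c'] = 4 + 32): d = {'a': 4, 'b': 32, 'c': 36}
After line 3: d = {'a': 95, 'b': 32, 'c': 36}

{'a': 95, 'b': 32, 'c': 36}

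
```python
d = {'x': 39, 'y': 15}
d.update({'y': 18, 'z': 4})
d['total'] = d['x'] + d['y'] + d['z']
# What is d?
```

After line 1: d = {'x': 39, 'y': 15}
After line 2 (y overwritten, z added): d = {'x': 39, 'y': 18, 'z': 4}
After line 3 (total = 39 + 18 + 4 = 61): d = {'x': 39, 'y': 18, 'z': 4, 'total': 61}

{'x': 39, 'y': 18, 'z': 4, 'total': 61}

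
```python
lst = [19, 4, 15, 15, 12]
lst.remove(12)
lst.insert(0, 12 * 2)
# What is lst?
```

After line 1: lst = [19, 4, 15, 15, 12]
After line 2 (remove first 12): lst = [19, 4, 15, 15]
After line 3 (insert 24 at index 0): lst = [24, 19, 4, 15, 15]

[24, 19, 4, 15, 15]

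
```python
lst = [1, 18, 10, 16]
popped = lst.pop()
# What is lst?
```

[1, 18, 10]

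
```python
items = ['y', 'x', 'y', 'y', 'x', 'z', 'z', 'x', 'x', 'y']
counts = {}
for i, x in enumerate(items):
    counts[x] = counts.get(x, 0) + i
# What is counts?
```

Initial: counts = {}, items = ['y', 'x', 'y', 'y', 'x', 'z', 'z', 'x', 'x', 'y']
i=0, x='y': counts = {'y': 0}
i=1, x='x': counts = {'y': 0, 'x': 1}
i=2, x='y': counts = {'y': 2, 'x': 1}
i=3, x='y': counts = {'y': 5, 'x': 1}
i=4, x='x': counts = {'y': 5, 'x': 5}
i=5, x='z': counts = {'y': 5, 'x': 5, 'z': 5}
i=6, x='z': counts = {'y': 5, 'x': 5, 'z': 11}
i=7, x='x': counts = {'y': 5, 'x': 12, 'z': 11}
i=8, x='x': counts = {'y': 5, 'x': 20, 'z': 11}
i=9, x='y': counts = {'y': 14, 'x': 20, 'z': 11}

{'y': 14, 'x': 20, 'z': 11}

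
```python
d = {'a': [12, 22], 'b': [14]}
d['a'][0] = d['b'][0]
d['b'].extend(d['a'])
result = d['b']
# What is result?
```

After line 1: d = {'a': [12, 22], 'b': [14]}
After line 2 (a[0] = b[0] = 14): d = {'a': [14, 22], 'b': [14]}
After line 3 (b.extend(a) appends [14, 22]): d = {'a': [14, 22], 'b': [14, 14, 22]}
After line 4: result = d['b'] = [14, 14, 22]

[14, 14, 22]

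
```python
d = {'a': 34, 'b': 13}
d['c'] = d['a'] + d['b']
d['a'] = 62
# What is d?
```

After line 1: d = {'a': 34, 'b': 13}
After line 2 (d['c'] = 34 + 13): d = {'a': 34, 'b': 13, 'c': 47}
After line 3: d = {'a': 62, 'b': 13, 'c': 47}

{'a': 62, 'b': 13, 'c': 47}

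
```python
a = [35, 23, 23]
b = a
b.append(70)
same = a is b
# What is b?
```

After line 1: a = [35, 23, 23]
After line 2 (b = a is an alias, same object): a = [35, 23, 23], b = [35, 23, 23]
After line 3 (b.append mutates the shared list): a = [35, 23, 23, 70], b = [35, 23, 23, 70]
After line 4 (same = a is b; same object -> True): same = True

[35, 23, 23, 70]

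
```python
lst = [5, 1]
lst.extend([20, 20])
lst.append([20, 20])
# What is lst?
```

After line 1: lst = [5, 1]
After line 2 (extend unpacks [20, 20]): lst = [5, 1, 20, 20]
After line 3 (append adds [20, 20] as single element): lst = [5, 1, 20, 20, [20, 20]]

[5, 1, 20, 20, [20, 20]]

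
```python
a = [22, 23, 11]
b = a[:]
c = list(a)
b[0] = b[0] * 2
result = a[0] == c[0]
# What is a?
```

After line 1: a = [22, 23, 11]
After line 2 (b = a[:], copy): a = [22, 23, 11], b = [22, 23, 11]
After line 3 (c = list(a) is a copy, new object): c = [22, 23, 11]
After line 4 (b[0] = 22 * 2 = 44; only b mutates (copy)): a = [22, 23, 11], b = [44, 23, 11], c = [22, 23, 11]
After line 5 (a[0] = 22, c[0] = 22; result = True)

[22, 23, 11]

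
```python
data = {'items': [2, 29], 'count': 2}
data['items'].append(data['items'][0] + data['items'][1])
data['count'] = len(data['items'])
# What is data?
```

After line 1: data = {'items': [2, 29], 'count': 2}
After line 2 (append 2 + 29 = 31): data = {'items': [2, 29, 31], 'count': 2}
After line 3 (count = len(items) = 3): data = {'items': [2, 29, 31], 'count': 3}

{'items': [2, 29, 31], 'count': 3}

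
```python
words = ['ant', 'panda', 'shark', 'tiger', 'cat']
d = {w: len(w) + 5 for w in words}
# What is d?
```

{'ant': 8, 'panda': 10, 'shark': 10, 'tiger': 10, 'cat': 8}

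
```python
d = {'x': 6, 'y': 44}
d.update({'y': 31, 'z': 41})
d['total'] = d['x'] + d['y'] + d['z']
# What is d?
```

After line 1: d = {'x': 6, 'y': 44}
After line 2 (y overwritten, z added): d = {'x': 6, 'y': 31, 'z': 41}
After line 3 (total = 6 + 31 + 41 = 78): d = {'x': 6, 'y': 31, 'z': 41, 'total': 78}

{'x': 6, 'y': 31, 'z': 41, 'total': 78}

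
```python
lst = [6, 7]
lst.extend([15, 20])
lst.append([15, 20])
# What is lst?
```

After line 1: lst = [6, 7]
After line 2 (extend unpacks [15, 20]): lst = [6, 7, 15, 20]
After line 3 (append adds [15, 20] as single element): lst = [6, 7, 15, 20, [15, 20]]

[6, 7, 15, 20, [15, 20]]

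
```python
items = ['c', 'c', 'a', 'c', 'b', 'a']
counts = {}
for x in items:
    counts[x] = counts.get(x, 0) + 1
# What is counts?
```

Initial: counts = {}, items = ['c', 'c', 'a', 'c', 'b', 'a']
See 'c': counts = {'c': 1}
See 'c': counts = {'c': 2}
See 'a': counts = {'c': 2, 'a': 1}
See 'c': counts = {'c': 3, 'a': 1}
See 'b': counts = {'c': 3, 'a': 1, 'b': 1}
See 'a': counts = {'c': 3, 'a': 2, 'b': 1}

{'c': 3, 'a': 2, 'b': 1}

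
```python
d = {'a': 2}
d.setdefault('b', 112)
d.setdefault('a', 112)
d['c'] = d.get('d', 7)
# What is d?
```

After line 1: d = {'a': 2}
After line 2 (setdefault adds 'b'=112): d = {'a': 2, 'b': 112}
After line 3 (setdefault 'a' no-op, already exists): d = {'a': 2, 'b': 112}
After line 4 (get('d', 7) returns default since 'd' not in d): d = {'a': 2, 'b': 112, 'c': 7}

{'a': 2, 'b': 112, 'c': 7}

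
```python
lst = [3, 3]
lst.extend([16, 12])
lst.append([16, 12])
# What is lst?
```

After line 1: lst = [3, 3]
After line 2 (extend unpacks [16, 12]): lst = [3, 3, 16, 12]
After line 3 (append adds [16, 12] as single element): lst = [3, 3, 16, 12, [16, 12]]

[3, 3, 16, 12, [16, 12]]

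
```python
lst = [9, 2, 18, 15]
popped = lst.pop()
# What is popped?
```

15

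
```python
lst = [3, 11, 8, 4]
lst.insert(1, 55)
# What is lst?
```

[3, 55, 11, 8, 4]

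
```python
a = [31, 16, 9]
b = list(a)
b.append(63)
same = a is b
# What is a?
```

After line 1: a = [31, 16, 9]
After line 2 (b = list(a) is a shallow copy, new object): a = [31, 16, 9], b = [31, 16, 9]
After line 3 (append only mutates b): a = [31, 16, 9], b = [31, 16, 9, 63]
After line 4 (same = a is b; different objects -> False): same = False

[31, 16, 9]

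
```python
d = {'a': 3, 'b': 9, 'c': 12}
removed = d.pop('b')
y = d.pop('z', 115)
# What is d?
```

After line 1: d = {'a': 3, 'b': 9, 'c': 12}
After line 2 (pop 'b' returns 9): d = {'a': 3, 'c': 12}, removed = 9
After line 3 (pop 'z' missing, returns default 115): d = {'a': 3, 'c': 12}, y = 115

{'a': 3, 'c': 12}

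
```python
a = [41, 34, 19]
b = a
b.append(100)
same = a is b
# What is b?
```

After line 1: a = [41, 34, 19]
After line 2 (b = a is an alias, same object): a = [41, 34, 19], b = [41, 34, 19]
After line 3 (b.append mutates the shared list): a = [41, 34, 19, 100], b = [41, 34, 19, 100]
After line 4 (same = a is b; same object -> True): same = True

[41, 34, 19, 100]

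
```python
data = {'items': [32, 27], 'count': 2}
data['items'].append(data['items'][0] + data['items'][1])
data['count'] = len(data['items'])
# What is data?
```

After line 1: data = {'items': [32, 27], 'count': 2}
After line 2 (append 32 + 27 = 59): data = {'items': [32, 27, 59], 'count': 2}
After line 3 (count = len(items) = 3): data = {'items': [32, 27, 59], 'count': 3}

{'items': [32, 27, 59], 'count': 3}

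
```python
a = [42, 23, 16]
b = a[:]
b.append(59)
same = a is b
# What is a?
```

After line 1: a = [42, 23, 16]
After line 2 (b = a[:] is a shallow copy, new object): a = [42, 23, 16], b = [42, 23, 16]
After line 3 (append only mutates b): a = [42, 23, 16], b = [42, 23, 16, 59]
After line 4 (same = a is b; different objects -> False): same = False

[42, 23, 16]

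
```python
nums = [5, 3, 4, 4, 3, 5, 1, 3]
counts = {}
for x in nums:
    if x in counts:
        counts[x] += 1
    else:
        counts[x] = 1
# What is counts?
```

Initial: counts = {}, nums = [5, 3, 4, 4, 3, 5, 1, 3]
See 5: counts = {5: 1}
See 3: counts = {5: 1, 3: 1}
See 4: counts = {5: 1, 3: 1, 4: 1}
See 4: counts = {5: 1, 3: 1, 4: 2}
See 3: counts = {5: 1, 3: 2, 4: 2}
See 5: counts = {5: 2, 3: 2, 4: 2}
See 1: counts = {5: 2, 3: 2, 4: 2, 1: 1}
See 3: counts = {5: 2, 3: 3, 4: 2, 1: 1}

{5: 2, 3: 3, 4: 2, 1: 1}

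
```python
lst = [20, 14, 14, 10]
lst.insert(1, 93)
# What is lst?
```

[20, 93, 14, 14, 10]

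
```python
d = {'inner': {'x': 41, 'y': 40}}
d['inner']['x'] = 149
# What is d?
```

After line 1: d = {'inner': {'x': 41, 'y': 40}}
After line 2 (inner x overwritten): d = {'inner': {'x': 149, 'y': 40}}

{'inner': {'x': 149, 'y': 40}}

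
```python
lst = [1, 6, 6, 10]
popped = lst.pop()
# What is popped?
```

10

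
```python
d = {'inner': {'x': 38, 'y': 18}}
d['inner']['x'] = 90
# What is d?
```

After line 1: d = {'inner': {'x': 38, 'y': 18}}
After line 2 (inner x overwritten): d = {'inner': {'x': 90, 'y': 18}}

{'inner': {'x': 90, 'y': 18}}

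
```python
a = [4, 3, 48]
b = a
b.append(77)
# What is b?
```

After line 1: a = [4, 3, 48]
After line 2 (b = a is an alias, same object): a = [4, 3, 48], b = [4, 3, 48]
After line 3 (b.append mutates the shared list): a = [4, 3, 48, 77], b = [4, 3, 48, 77]

[4, 3, 48, 77]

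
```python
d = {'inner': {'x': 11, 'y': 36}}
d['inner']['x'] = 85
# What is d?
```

After line 1: d = {'inner': {'x': 11, 'y': 36}}
After line 2 (inner x overwritten): d = {'inner': {'x': 85, 'y': 36}}

{'inner': {'x': 85, 'y': 36}}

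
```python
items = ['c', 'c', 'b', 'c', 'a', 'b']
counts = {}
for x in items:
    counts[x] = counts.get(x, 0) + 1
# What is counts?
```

Initial: counts = {}, items = ['c', 'c', 'b', 'c', 'a', 'b']
See 'c': counts = {'c': 1}
See 'c': counts = {'c': 2}
See 'b': counts = {'c': 2, 'b': 1}
See 'c': counts = {'c': 3, 'b': 1}
See 'a': counts = {'c': 3, 'b': 1, 'a': 1}
See 'b': counts = {'c': 3, 'b': 2, 'a': 1}

{'c': 3, 'b': 2, 'a': 1}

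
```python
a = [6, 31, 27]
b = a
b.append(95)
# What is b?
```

After line 1: a = [6, 31, 27]
After line 2 (b = a is an alias, same object): a = [6, 31, 27], b = [6, 31, 27]
After line 3 (b.append mutates the shared list): a = [6, 31, 27, 95], b = [6, 31, 27, 95]

[6, 31, 27, 95]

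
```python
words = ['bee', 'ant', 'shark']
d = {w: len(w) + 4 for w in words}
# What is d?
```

{'bee': 7, 'ant': 7, 'shark': 9}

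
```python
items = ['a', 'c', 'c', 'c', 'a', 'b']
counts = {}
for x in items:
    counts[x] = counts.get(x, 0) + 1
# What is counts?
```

Initial: counts = {}, items = ['a', 'c', 'c', 'c', 'a', 'b']
See 'a': counts = {'a': 1}
See 'c': counts = {'a': 1, 'c': 1}
See 'c': counts = {'a': 1, 'c': 2}
See 'c': counts = {'a': 1, 'c': 3}
See 'a': counts = {'a': 2, 'c': 3}
See 'b': counts = {'a': 2, 'c': 3, 'b': 1}

{'a': 2, 'c': 3, 'b': 1}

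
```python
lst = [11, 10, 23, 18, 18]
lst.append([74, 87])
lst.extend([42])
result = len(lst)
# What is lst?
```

After line 1: lst = [11, 10, 23, 18, 18]
After line 2 (append adds [74, 87] as single element): lst = [11, 10, 23, 18, 18, [74, 87]]
After line 3 (extend unpacks [42], adds 42): lst = [11, 10, 23, 18, 18, [74, 87], 42]
After line 4: result = len(lst) = 7

[11, 10, 23, 18, 18, [74, 87], 42]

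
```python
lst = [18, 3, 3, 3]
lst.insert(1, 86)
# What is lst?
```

[18, 86, 3, 3, 3]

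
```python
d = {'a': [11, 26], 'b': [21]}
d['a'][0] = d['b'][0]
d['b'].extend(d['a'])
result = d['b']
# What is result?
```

After line 1: d = {'a': [11, 26], 'b': [21]}
After line 2 (a[0] = b[0] = 21): d = {'a': [21, 26], 'b': [21]}
After line 3 (b.extend(a) appends [21, 26]): d = {'a': [21, 26], 'b': [21, 21, 26]}
After line 4: result = d['b'] = [21, 21, 26]

[21, 21, 26]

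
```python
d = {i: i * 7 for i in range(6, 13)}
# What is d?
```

{6: 42, 7: 49, 8: 56, 9: 63, 10: 70, 11: 77, 12: 84}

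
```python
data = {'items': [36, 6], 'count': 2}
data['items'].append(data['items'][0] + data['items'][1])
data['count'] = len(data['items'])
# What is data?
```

After line 1: data = {'items': [36, 6], 'count': 2}
After line 2 (append 36 + 6 = 42): data = {'items': [36, 6, 42], 'count': 2}
After line 3 (count = len(items) = 3): data = {'items': [36, 6, 42], 'count': 3}

{'items': [36, 6, 42], 'count': 3}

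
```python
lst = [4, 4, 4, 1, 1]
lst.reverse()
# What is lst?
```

[1, 1, 4, 4, 4]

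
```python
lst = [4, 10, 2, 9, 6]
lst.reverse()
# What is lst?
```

[6, 9, 2, 10, 4]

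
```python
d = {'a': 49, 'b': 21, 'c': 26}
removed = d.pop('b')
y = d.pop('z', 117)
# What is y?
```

After line 1: d = {'a': 49, 'b': 21, 'c': 26}
After line 2 (pop 'b' returns 21): d = {'a': 49, 'c': 26}, removed = 21
After line 3 (pop 'z' missing, returns default 117): d = {'a': 49, 'c': 26}, y = 117

117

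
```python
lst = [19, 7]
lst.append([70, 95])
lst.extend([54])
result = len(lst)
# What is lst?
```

After line 1: lst = [19, 7]
After line 2 (append adds [70, 95] as single element): lst = [19, 7, [70, 95]]
After line 3 (extend unpacks [54], adds 54): lst = [19, 7, [70, 95], 54]
After line 4: result = len(lst) = 4

[19, 7, [70, 95], 54]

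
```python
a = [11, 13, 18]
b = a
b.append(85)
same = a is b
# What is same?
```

After line 1: a = [11, 13, 18]
After line 2 (b = a is an alias, same object): a = [11, 13, 18], b = [11, 13, 18]
After line 3 (b.append mutates the shared list): a = [11, 13, 18, 85], b = [11, 13, 18, 85]
After line 4 (same = a is b; same object -> True): same = True

True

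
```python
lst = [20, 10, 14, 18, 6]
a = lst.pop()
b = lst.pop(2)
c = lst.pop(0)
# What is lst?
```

After line 1: lst = [20, 10, 14, 18, 6]
After line 2 (pop() -> a = 6): lst = [20, 10, 14, 18]
After line 3 (pop(2) -> b = 14): lst = [20, 10, 18]
After line 4 (pop(0) -> c = 20): lst = [10, 18]

[10, 18]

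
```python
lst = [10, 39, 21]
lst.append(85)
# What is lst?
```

[10, 39, 21, 85]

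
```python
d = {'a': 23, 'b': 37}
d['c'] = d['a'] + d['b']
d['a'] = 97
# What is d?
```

After line 1: d = {'a': 23, 'b': 37}
After line 2 (d['c'] = 23 + 37): d = {'a': 23, 'b': 37, 'c': 60}
After line 3: d = {'a': 97, 'b': 37, 'c': 60}

{'a': 97, 'b': 37, 'c': 60}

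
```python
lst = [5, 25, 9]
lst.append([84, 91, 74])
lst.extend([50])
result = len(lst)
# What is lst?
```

After line 1: lst = [5, 25, 9]
After line 2 (append adds [84, 91, 74] as single element): lst = [5, 25, 9, [84, 91, 74]]
After line 3 (extend unpacks [50], adds 50): lst = [5, 25, 9, [84, 91, 74], 50]
After line 4: result = len(lst) = 5

[5, 25, 9, [84, 91, 74], 50]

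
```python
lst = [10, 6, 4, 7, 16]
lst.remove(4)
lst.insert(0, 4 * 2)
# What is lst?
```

After line 1: lst = [10, 6, 4, 7, 16]
After line 2 (remove first 4): lst = [10, 6, 7, 16]
After line 3 (insert 8 at index 0): lst = [8, 10, 6, 7, 16]

[8, 10, 6, 7, 16]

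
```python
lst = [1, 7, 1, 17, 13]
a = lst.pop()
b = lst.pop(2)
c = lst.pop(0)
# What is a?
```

After line 1: lst = [1, 7, 1, 17, 13]
After line 2 (pop() -> a = 13): lst = [1, 7, 1, 17]
After line 3 (pop(2) -> b = 1): lst = [1, 7, 17]
After line 4 (pop(0) -> c = 1): lst = [7, 17]

13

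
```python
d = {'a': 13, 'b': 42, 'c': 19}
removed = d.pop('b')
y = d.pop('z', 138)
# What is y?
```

After line 1: d = {'a': 13, 'b': 42, 'c': 19}
After line 2 (pop 'b' returns 42): d = {'a': 13, 'c': 19}, removed = 42
After line 3 (pop 'z' missing, returns default 138): d = {'a': 13, 'c': 19}, y = 138

138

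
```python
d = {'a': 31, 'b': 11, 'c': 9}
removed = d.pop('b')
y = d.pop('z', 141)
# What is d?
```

After line 1: d = {'a': 31, 'b': 11, 'c': 9}
After line 2 (pop 'b' returns 11): d = {'a': 31, 'c': 9}, removed = 11
After line 3 (pop 'z' missing, returns default 141): d = {'a': 31, 'c': 9}, y = 141

{'a': 31, 'c': 9}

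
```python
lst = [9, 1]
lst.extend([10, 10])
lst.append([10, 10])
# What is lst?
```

After line 1: lst = [9, 1]
After line 2 (extend unpacks [10, 10]): lst = [9, 1, 10, 10]
After line 3 (append adds [10, 10] as single element): lst = [9, 1, 10, 10, [10, 10]]

[9, 1, 10, 10, [10, 10]]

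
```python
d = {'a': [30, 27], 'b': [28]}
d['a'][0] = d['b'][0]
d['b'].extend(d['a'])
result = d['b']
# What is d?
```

After line 1: d = {'a': [30, 27], 'b': [28]}
After line 2 (a[0] = b[0] = 28): d = {'a': [28, 27], 'b': [28]}
After line 3 (b.extend(a) appends [28, 27]): d = {'a': [28, 27], 'b': [28, 28, 27]}
After line 4: result = d['b'] = [28, 28, 27]

{'a': [28, 27], 'b': [28, 28, 27]}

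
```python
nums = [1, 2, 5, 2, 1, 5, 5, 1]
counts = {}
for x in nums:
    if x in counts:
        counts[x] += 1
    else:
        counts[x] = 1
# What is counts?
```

Initial: counts = {}, nums = [1, 2, 5, 2, 1, 5, 5, 1]
See 1: counts = {1: 1}
See 2: counts = {1: 1, 2: 1}
See 5: counts = {1: 1, 2: 1, 5: 1}
See 2: counts = {1: 1, 2: 2, 5: 1}
See 1: counts = {1: 2, 2: 2, 5: 1}
See 5: counts = {1: 2, 2: 2, 5: 2}
See 5: counts = {1: 2, 2: 2, 5: 3}
See 1: counts = {1: 3, 2: 2, 5: 3}

{1: 3, 2: 2, 5: 3}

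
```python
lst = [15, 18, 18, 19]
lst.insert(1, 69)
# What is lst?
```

[15, 69, 18, 18, 19]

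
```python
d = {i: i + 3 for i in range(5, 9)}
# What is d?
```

{5: 8, 6: 9, 7: 10, 8: 11}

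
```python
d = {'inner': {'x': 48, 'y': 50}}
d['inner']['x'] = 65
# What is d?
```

After line 1: d = {'inner': {'x': 48, 'y': 50}}
After line 2 (inner x overwritten): d = {'inner': {'x': 65, 'y': 50}}

{'inner': {'x': 65, 'y': 50}}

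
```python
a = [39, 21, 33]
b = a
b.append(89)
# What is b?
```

After line 1: a = [39, 21, 33]
After line 2 (b = a is an alias, same object): a = [39, 21, 33], b = [39, 21, 33]
After line 3 (b.append mutates the shared list): a = [39, 21, 33, 89], b = [39, 21, 33, 89]

[39, 21, 33, 89]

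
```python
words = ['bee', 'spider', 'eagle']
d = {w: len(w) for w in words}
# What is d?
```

{'bee': 3, 'spider': 6, 'eagle': 5}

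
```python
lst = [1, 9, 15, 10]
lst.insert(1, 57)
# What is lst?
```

[1, 57, 9, 15, 10]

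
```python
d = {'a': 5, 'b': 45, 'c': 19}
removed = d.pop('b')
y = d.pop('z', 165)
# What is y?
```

After line 1: d = {'a': 5, 'b': 45, 'c': 19}
After line 2 (pop 'b' returns 45): d = {'a': 5, 'c': 19}, removed = 45
After line 3 (pop 'z' missing, returns default 165): d = {'a': 5, 'c': 19}, y = 165

165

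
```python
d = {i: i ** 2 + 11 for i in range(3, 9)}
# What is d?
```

{3: 20, 4: 27, 5: 36, 6: 47, 7: 60, 8: 75}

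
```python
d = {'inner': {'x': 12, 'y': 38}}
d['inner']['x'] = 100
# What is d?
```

After line 1: d = {'inner': {'x': 12, 'y': 38}}
After line 2 (inner x overwritten): d = {'inner': {'x': 100, 'y': 38}}

{'inner': {'x': 100, 'y': 38}}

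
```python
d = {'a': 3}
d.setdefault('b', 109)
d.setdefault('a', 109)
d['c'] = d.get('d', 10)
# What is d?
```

After line 1: d = {'a': 3}
After line 2 (setdefault adds 'b'=109): d = {'a': 3, 'b': 109}
After line 3 (setdefault 'a' no-op, already exists): d = {'a': 3, 'b': 109}
After line 4 (get('d', 10) returns default since 'd' not in d): d = {'a': 3, 'b': 109, 'c': 10}

{'a': 3, 'b': 109, 'c': 10}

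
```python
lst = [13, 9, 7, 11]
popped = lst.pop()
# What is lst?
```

[13, 9, 7]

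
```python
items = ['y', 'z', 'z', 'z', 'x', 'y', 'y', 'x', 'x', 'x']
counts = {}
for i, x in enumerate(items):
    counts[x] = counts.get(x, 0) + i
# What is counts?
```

Initial: counts = {}, items = ['y', 'z', 'z', 'z', 'x', 'y', 'y', 'x', 'x', 'x']
i=0, x='y': counts = {'y': 0}
i=1, x='z': counts = {'y': 0, 'z': 1}
i=2, x='z': counts = {'y': 0, 'z': 3}
i=3, x='z': counts = {'y': 0, 'z': 6}
i=4, x='x': counts = {'y': 0, 'z': 6, 'x': 4}
i=5, x='y': counts = {'y': 5, 'z': 6, 'x': 4}
i=6, x='y': counts = {'y': 11, 'z': 6, 'x': 4}
i=7, x='x': counts = {'y': 11, 'z': 6, 'x': 11}
i=8, x='x': counts = {'y': 11, 'z': 6, 'x': 19}
i=9, x='x': counts = {'y': 11, 'z': 6, 'x': 28}

{'y': 11, 'z': 6, 'x': 28}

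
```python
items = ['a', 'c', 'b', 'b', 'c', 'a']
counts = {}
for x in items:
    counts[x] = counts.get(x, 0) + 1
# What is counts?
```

Initial: counts = {}, items = ['a', 'c', 'b', 'b', 'c', 'a']
See 'a': counts = {'a': 1}
See 'c': counts = {'a': 1, 'c': 1}
See 'b': counts = {'a': 1, 'c': 1, 'b': 1}
See 'b': counts = {'a': 1, 'c': 1, 'b': 2}
See 'c': counts = {'a': 1, 'c': 2, 'b': 2}
See 'a': counts = {'a': 2, 'c': 2, 'b': 2}

{'a': 2, 'c': 2, 'b': 2}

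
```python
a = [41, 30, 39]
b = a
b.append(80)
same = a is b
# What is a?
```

After line 1: a = [41, 30, 39]
After line 2 (b = a is an alias, same object): a = [41, 30, 39], b = [41, 30, 39]
After line 3 (b.append mutates the shared list): a = [41, 30, 39, 80], b = [41, 30, 39, 80]
After line 4 (same = a is b; same object -> True): same = True

[41, 30, 39, 80]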